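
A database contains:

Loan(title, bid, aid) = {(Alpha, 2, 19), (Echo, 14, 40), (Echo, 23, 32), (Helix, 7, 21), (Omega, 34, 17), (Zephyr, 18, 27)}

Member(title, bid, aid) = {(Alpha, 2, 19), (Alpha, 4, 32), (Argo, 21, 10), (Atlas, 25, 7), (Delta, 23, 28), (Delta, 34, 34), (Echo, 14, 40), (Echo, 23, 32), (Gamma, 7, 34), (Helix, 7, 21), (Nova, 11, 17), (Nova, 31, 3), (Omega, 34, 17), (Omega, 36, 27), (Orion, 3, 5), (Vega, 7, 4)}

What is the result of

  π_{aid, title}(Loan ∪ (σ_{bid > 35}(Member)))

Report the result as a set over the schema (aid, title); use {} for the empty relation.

Selection bid > 35: {(Omega, 36, 27)}
Union: {(Alpha, 2, 19), (Echo, 14, 40), (Echo, 23, 32), (Helix, 7, 21), (Omega, 34, 17), (Zephyr, 18, 27)} with {(Omega, 36, 27)} → {(Alpha, 2, 19), (Echo, 14, 40), (Echo, 23, 32), (Helix, 7, 21), (Omega, 34, 17), (Omega, 36, 27), (Zephyr, 18, 27)}
Projecting to aid, title: {(17, Omega), (19, Alpha), (21, Helix), (27, Omega), (27, Zephyr), (32, Echo), (40, Echo)}

{(17, Omega), (19, Alpha), (21, Helix), (27, Omega), (27, Zephyr), (32, Echo), (40, Echo)}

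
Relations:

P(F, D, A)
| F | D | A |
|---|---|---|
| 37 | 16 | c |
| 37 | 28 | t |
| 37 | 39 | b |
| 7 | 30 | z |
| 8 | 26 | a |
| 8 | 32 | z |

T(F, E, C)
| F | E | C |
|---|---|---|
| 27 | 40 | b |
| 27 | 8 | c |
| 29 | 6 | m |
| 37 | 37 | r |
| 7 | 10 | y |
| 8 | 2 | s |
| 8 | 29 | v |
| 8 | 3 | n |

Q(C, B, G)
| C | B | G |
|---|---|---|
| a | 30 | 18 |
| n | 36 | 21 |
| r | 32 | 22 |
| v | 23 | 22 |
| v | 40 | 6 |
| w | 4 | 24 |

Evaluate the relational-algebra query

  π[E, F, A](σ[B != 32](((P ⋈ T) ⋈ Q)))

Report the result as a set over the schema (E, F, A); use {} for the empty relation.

{(29, 8, a), (29, 8, z), (3, 8, a), (3, 8, z)}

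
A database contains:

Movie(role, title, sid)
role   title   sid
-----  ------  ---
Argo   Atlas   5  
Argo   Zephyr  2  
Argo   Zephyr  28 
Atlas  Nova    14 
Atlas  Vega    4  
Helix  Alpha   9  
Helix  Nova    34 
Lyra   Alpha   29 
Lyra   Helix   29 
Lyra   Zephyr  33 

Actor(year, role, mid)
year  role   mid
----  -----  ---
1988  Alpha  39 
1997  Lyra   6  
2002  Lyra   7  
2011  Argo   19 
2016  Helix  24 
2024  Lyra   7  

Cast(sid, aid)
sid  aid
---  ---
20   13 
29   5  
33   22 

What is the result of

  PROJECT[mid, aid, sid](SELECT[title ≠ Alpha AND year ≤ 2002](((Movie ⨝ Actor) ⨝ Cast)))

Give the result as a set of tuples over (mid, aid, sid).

{(6, 22, 33), (6, 5, 29), (7, 22, 33), (7, 5, 29)}

Joining Movie and Actor on role yields {(Argo, Atlas, 5, 2011, 19), (Argo, Zephyr, 2, 2011, 19), (Argo, Zephyr, 28, 2011, 19), (Helix, Alpha, 9, 2016, 24), (Helix, Nova, 34, 2016, 24), (Lyra, Alpha, 29, 1997, 6), (Lyra, Alpha, 29, 2002, 7), (Lyra, Alpha, 29, 2024, 7), (Lyra, Helix, 29, 1997, 6), (Lyra, Helix, 29, 2002, 7), (Lyra, Helix, 29, 2024, 7), (Lyra, Zephyr, 33, 1997, 6), (Lyra, Zephyr, 33, 2002, 7), (Lyra, Zephyr, 33, 2024, 7)}.
Joining (Movie ⨝ Actor) and Cast on sid yields {(Lyra, Alpha, 29, 1997, 6, 5), (Lyra, Alpha, 29, 2002, 7, 5), (Lyra, Alpha, 29, 2024, 7, 5), (Lyra, Helix, 29, 1997, 6, 5), (Lyra, Helix, 29, 2002, 7, 5), (Lyra, Helix, 29, 2024, 7, 5), (Lyra, Zephyr, 33, 1997, 6, 22), (Lyra, Zephyr, 33, 2002, 7, 22), (Lyra, Zephyr, 33, 2024, 7, 22)}.
Selection title ≠ Alpha AND year ≤ 2002: {(Lyra, Helix, 29, 1997, 6, 5), (Lyra, Helix, 29, 2002, 7, 5), (Lyra, Zephyr, 33, 1997, 6, 22), (Lyra, Zephyr, 33, 2002, 7, 22)}
π_{mid, aid, sid} gives {(6, 22, 33), (6, 5, 29), (7, 22, 33), (7, 5, 29)}.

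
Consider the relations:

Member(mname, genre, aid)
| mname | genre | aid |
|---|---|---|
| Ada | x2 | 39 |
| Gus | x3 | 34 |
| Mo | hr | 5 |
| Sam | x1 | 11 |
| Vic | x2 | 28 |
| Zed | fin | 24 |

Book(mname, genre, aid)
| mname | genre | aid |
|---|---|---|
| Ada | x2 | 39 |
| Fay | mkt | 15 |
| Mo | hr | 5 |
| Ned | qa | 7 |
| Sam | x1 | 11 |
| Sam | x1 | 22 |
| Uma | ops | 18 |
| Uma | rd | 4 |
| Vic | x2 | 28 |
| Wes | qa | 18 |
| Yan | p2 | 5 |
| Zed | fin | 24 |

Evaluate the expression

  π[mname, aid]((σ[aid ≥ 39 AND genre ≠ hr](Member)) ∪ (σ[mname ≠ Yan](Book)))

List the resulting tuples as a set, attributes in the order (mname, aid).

Filtering on aid ≥ 39 AND genre ≠ hr leaves {(Ada, x2, 39)}.
Filtering on mname ≠ Yan leaves {(Ada, x2, 39), (Fay, mkt, 15), (Mo, hr, 5), (Ned, qa, 7), (Sam, x1, 11), (Sam, x1, 22), (Uma, ops, 18), (Uma, rd, 4), (Vic, x2, 28), (Wes, qa, 18), (Zed, fin, 24)}.
Union: {(Ada, x2, 39)} with {(Ada, x2, 39), (Fay, mkt, 15), (Mo, hr, 5), (Ned, qa, 7), (Sam, x1, 11), (Sam, x1, 22), (Uma, ops, 18), (Uma, rd, 4), (Vic, x2, 28), (Wes, qa, 18), (Zed, fin, 24)} → {(Ada, x2, 39), (Fay, mkt, 15), (Mo, hr, 5), (Ned, qa, 7), (Sam, x1, 11), (Sam, x1, 22), (Uma, ops, 18), (Uma, rd, 4), (Vic, x2, 28), (Wes, qa, 18), (Zed, fin, 24)}
Keep only column(s) mname, aid: {(Ada, 39), (Fay, 15), (Mo, 5), (Ned, 7), (Sam, 11), (Sam, 22), (Uma, 18), (Uma, 4), (Vic, 28), (Wes, 18), (Zed, 24)}

{(Ada, 39), (Fay, 15), (Mo, 5), (Ned, 7), (Sam, 11), (Sam, 22), (Uma, 18), (Uma, 4), (Vic, 28), (Wes, 18), (Zed, 24)}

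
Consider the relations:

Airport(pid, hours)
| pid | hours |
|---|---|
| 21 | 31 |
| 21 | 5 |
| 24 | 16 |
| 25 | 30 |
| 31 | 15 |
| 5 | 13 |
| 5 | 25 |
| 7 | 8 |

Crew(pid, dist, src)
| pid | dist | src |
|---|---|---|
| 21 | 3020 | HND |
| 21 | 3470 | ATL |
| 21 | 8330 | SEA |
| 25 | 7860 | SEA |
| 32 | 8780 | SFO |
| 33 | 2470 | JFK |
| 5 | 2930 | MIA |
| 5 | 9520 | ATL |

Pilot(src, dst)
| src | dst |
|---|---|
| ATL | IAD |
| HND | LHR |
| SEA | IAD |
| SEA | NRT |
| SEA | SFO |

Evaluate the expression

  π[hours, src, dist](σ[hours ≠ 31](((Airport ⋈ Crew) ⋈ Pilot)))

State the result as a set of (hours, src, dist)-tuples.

{(13, ATL, 9520), (25, ATL, 9520), (30, SEA, 7860), (5, ATL, 3470), (5, HND, 3020), (5, SEA, 8330)}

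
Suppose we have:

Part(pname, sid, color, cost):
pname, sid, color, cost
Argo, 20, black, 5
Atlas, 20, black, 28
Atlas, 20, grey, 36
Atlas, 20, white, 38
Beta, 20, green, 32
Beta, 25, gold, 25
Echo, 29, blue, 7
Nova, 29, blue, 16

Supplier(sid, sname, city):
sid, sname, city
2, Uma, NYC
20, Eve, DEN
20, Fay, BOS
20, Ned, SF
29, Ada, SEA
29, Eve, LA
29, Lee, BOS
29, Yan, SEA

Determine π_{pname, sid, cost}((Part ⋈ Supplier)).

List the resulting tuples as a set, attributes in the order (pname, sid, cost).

{(Argo, 20, 5), (Atlas, 20, 28), (Atlas, 20, 36), (Atlas, 20, 38), (Beta, 20, 32), (Echo, 29, 7), (Nova, 29, 16)}

Part ⋈ Supplier (natural join on sid): {(Argo, 20, black, 5, Eve, DEN), (Argo, 20, black, 5, Fay, BOS), (Argo, 20, black, 5, Ned, SF), (Atlas, 20, black, 28, Eve, DEN), (Atlas, 20, black, 28, Fay, BOS), (Atlas, 20, black, 28, Ned, SF), (Atlas, 20, grey, 36, Eve, DEN), (Atlas, 20, grey, 36, Fay, BOS), (Atlas, 20, grey, 36, Ned, SF), (Atlas, 20, white, 38, Eve, DEN), (Atlas, 20, white, 38, Fay, BOS), (Atlas, 20, white, 38, Ned, SF), (Beta, 20, green, 32, Eve, DEN), (Beta, 20, green, 32, Fay, BOS), (Beta, 20, green, 32, Ned, SF), (Echo, 29, blue, 7, Ada, SEA), (Echo, 29, blue, 7, Eve, LA), (Echo, 29, blue, 7, Lee, BOS), (Echo, 29, blue, 7, Yan, SEA), (Nova, 29, blue, 16, Ada, SEA), (Nova, 29, blue, 16, Eve, LA), (Nova, 29, blue, 16, Lee, BOS), (Nova, 29, blue, 16, Yan, SEA)}
π_{pname, sid, cost} gives {(Argo, 20, 5), (Atlas, 20, 28), (Atlas, 20, 36), (Atlas, 20, 38), (Beta, 20, 32), (Echo, 29, 7), (Nova, 29, 16)} (16 duplicate(s) eliminated).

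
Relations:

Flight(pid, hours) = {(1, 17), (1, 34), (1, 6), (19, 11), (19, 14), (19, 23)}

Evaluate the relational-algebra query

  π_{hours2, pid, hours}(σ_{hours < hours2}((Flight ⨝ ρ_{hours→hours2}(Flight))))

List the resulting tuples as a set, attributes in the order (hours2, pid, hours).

ρ[hours→hours2]: schema becomes (pid, hours2); tuples unchanged.
Flight ⋈ ρ_{hours→hours2}(Flight) (natural join on pid): {(1, 17, 17), (1, 17, 34), (1, 17, 6), (1, 34, 17), (1, 34, 34), (1, 34, 6), (1, 6, 17), (1, 6, 34), (1, 6, 6), (19, 11, 11), (19, 11, 14), (19, 11, 23), (19, 14, 11), (19, 14, 14), (19, 14, 23), (19, 23, 11), (19, 23, 14), (19, 23, 23)}
Selection hours < hours2: {(1, 17, 34), (1, 6, 17), (1, 6, 34), (19, 11, 14), (19, 11, 23), (19, 14, 23)}
π_{hours2, pid, hours} gives {(14, 19, 11), (17, 1, 6), (23, 19, 11), (23, 19, 14), (34, 1, 17), (34, 1, 6)}.

{(14, 19, 11), (17, 1, 6), (23, 19, 11), (23, 19, 14), (34, 1, 17), (34, 1, 6)}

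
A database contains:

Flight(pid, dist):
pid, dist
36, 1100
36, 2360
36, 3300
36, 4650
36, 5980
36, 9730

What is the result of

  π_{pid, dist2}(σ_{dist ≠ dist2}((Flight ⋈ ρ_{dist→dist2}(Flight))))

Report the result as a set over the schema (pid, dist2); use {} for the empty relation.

{(36, 1100), (36, 2360), (36, 3300), (36, 4650), (36, 5980), (36, 9730)}

ρ[dist→dist2]: schema becomes (pid, dist2); tuples unchanged.
Flight ⋈ ρ_{dist→dist2}(Flight) (natural join on pid): {(36, 1100, 1100), (36, 1100, 2360), (36, 1100, 3300), (36, 1100, 4650), (36, 1100, 5980), (36, 1100, 9730), (36, 2360, 1100), (36, 2360, 2360), (36, 2360, 3300), (36, 2360, 4650), (36, 2360, 5980), (36, 2360, 9730), (36, 3300, 1100), (36, 3300, 2360), (36, 3300, 3300), (36, 3300, 4650), (36, 3300, 5980), (36, 3300, 9730), (36, 4650, 1100), (36, 4650, 2360), (36, 4650, 3300), (36, 4650, 4650), (36, 4650, 5980), (36, 4650, 9730), (36, 5980, 1100), (36, 5980, 2360), (36, 5980, 3300), (36, 5980, 4650), (36, 5980, 5980), (36, 5980, 9730), (36, 9730, 1100), (36, 9730, 2360), (36, 9730, 3300), (36, 9730, 4650), (36, 9730, 5980), (36, 9730, 9730)}
Selection dist ≠ dist2: {(36, 1100, 2360), (36, 1100, 3300), (36, 1100, 4650), (36, 1100, 5980), (36, 1100, 9730), (36, 2360, 1100), (36, 2360, 3300), (36, 2360, 4650), (36, 2360, 5980), (36, 2360, 9730), (36, 3300, 1100), (36, 3300, 2360), (36, 3300, 4650), (36, 3300, 5980), (36, 3300, 9730), (36, 4650, 1100), (36, 4650, 2360), (36, 4650, 3300), (36, 4650, 5980), (36, 4650, 9730), (36, 5980, 1100), (36, 5980, 2360), (36, 5980, 3300), (36, 5980, 4650), (36, 5980, 9730), (36, 9730, 1100), (36, 9730, 2360), (36, 9730, 3300), (36, 9730, 4650), (36, 9730, 5980)}
π_{pid, dist2} gives {(36, 1100), (36, 2360), (36, 3300), (36, 4650), (36, 5980), (36, 9730)} (24 duplicate(s) eliminated).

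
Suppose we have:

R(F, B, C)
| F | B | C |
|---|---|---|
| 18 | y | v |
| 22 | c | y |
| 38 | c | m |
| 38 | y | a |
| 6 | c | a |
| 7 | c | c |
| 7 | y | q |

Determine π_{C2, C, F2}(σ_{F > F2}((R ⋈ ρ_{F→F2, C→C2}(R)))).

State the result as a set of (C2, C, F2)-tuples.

ρ[F→F2, C→C2]: schema becomes (F2, B, C2); tuples unchanged.
Natural join on B: {(18, y, v, 18, v), (18, y, v, 38, a), (18, y, v, 7, q), (22, c, y, 22, y), (22, c, y, 38, m), (22, c, y, 6, a), (22, c, y, 7, c), (38, c, m, 22, y), (38, c, m, 38, m), (38, c, m, 6, a), (38, c, m, 7, c), (38, y, a, 18, v), (38, y, a, 38, a), (38, y, a, 7, q), (6, c, a, 22, y), (6, c, a, 38, m), (6, c, a, 6, a), (6, c, a, 7, c), (7, c, c, 22, y), (7, c, c, 38, m), (7, c, c, 6, a), (7, c, c, 7, c), (7, y, q, 18, v), (7, y, q, 38, a), (7, y, q, 7, q)}
Filtering on F > F2 leaves {(18, y, v, 7, q), (22, c, y, 6, a), (22, c, y, 7, c), (38, c, m, 22, y), (38, c, m, 6, a), (38, c, m, 7, c), (38, y, a, 18, v), (38, y, a, 7, q), (7, c, c, 6, a)}.
Projecting to C2, C, F2: {(a, c, 6), (a, m, 6), (a, y, 6), (c, m, 7), (c, y, 7), (q, a, 7), (q, v, 7), (v, a, 18), (y, m, 22)}

{(a, c, 6), (a, m, 6), (a, y, 6), (c, m, 7), (c, y, 7), (q, a, 7), (q, v, 7), (v, a, 18), (y, m, 22)}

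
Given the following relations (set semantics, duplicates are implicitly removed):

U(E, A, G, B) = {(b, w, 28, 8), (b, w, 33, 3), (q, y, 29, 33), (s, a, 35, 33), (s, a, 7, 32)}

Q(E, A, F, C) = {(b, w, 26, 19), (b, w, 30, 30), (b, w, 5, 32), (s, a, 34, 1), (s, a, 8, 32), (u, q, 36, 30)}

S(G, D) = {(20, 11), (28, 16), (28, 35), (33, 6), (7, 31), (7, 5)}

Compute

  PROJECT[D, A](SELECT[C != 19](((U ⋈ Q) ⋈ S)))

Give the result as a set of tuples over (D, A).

{(16, w), (31, a), (35, w), (5, a), (6, w)}

Joining U and Q on E, A yields {(b, w, 28, 8, 26, 19), (b, w, 28, 8, 30, 30), (b, w, 28, 8, 5, 32), (b, w, 33, 3, 26, 19), (b, w, 33, 3, 30, 30), (b, w, 33, 3, 5, 32), (s, a, 35, 33, 34, 1), (s, a, 35, 33, 8, 32), (s, a, 7, 32, 34, 1), (s, a, 7, 32, 8, 32)}.
Joining (U ⋈ Q) and S on G yields {(b, w, 28, 8, 26, 19, 16), (b, w, 28, 8, 26, 19, 35), (b, w, 28, 8, 30, 30, 16), (b, w, 28, 8, 30, 30, 35), (b, w, 28, 8, 5, 32, 16), (b, w, 28, 8, 5, 32, 35), (b, w, 33, 3, 26, 19, 6), (b, w, 33, 3, 30, 30, 6), (b, w, 33, 3, 5, 32, 6), (s, a, 7, 32, 34, 1, 31), (s, a, 7, 32, 34, 1, 5), (s, a, 7, 32, 8, 32, 31), (s, a, 7, 32, 8, 32, 5)}.
Selection C != 19: {(b, w, 28, 8, 30, 30, 16), (b, w, 28, 8, 30, 30, 35), (b, w, 28, 8, 5, 32, 16), (b, w, 28, 8, 5, 32, 35), (b, w, 33, 3, 30, 30, 6), (b, w, 33, 3, 5, 32, 6), (s, a, 7, 32, 34, 1, 31), (s, a, 7, 32, 34, 1, 5), (s, a, 7, 32, 8, 32, 31), (s, a, 7, 32, 8, 32, 5)}
Projecting to D, A (5 duplicate(s) eliminated): {(16, w), (31, a), (35, w), (5, a), (6, w)}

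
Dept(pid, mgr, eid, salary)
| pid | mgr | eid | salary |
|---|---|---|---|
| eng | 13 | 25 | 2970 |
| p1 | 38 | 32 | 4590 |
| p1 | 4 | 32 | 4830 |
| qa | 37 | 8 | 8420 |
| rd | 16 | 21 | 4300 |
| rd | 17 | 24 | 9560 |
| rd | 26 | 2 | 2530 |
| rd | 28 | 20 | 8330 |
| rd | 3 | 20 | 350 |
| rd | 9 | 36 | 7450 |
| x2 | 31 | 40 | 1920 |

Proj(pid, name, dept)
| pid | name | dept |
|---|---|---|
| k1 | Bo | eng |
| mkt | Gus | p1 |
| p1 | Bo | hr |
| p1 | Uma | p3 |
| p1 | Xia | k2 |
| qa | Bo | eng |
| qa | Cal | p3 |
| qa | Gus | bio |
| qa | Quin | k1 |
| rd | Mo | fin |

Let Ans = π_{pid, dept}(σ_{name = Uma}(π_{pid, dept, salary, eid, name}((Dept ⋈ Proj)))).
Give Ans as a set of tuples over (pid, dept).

Dept ⋈ Proj (natural join on pid): {(p1, 38, 32, 4590, Bo, hr), (p1, 38, 32, 4590, Uma, p3), (p1, 38, 32, 4590, Xia, k2), (p1, 4, 32, 4830, Bo, hr), (p1, 4, 32, 4830, Uma, p3), (p1, 4, 32, 4830, Xia, k2), (qa, 37, 8, 8420, Bo, eng), (qa, 37, 8, 8420, Cal, p3), (qa, 37, 8, 8420, Gus, bio), (qa, 37, 8, 8420, Quin, k1), (rd, 16, 21, 4300, Mo, fin), (rd, 17, 24, 9560, Mo, fin), (rd, 26, 2, 2530, Mo, fin), (rd, 28, 20, 8330, Mo, fin), (rd, 3, 20, 350, Mo, fin), (rd, 9, 36, 7450, Mo, fin)}
π[pid, dept, salary, eid, name]: project onto (pid, dept, salary, eid, name) → {(p1, hr, 4590, 32, Bo), (p1, hr, 4830, 32, Bo), (p1, k2, 4590, 32, Xia), (p1, k2, 4830, 32, Xia), (p1, p3, 4590, 32, Uma), (p1, p3, 4830, 32, Uma), (qa, bio, 8420, 8, Gus), (qa, eng, 8420, 8, Bo), (qa, k1, 8420, 8, Quin), (qa, p3, 8420, 8, Cal), (rd, fin, 2530, 2, Mo), (rd, fin, 350, 20, Mo), (rd, fin, 4300, 21, Mo), (rd, fin, 7450, 36, Mo), (rd, fin, 8330, 20, Mo), (rd, fin, 9560, 24, Mo)}
σ[name = Uma]: keep tuples satisfying name = Uma → {(p1, p3, 4590, 32, Uma), (p1, p3, 4830, 32, Uma)}
π[pid, dept]: project onto (pid, dept) (1 duplicate(s) eliminated) → {(p1, p3)}

{(p1, p3)}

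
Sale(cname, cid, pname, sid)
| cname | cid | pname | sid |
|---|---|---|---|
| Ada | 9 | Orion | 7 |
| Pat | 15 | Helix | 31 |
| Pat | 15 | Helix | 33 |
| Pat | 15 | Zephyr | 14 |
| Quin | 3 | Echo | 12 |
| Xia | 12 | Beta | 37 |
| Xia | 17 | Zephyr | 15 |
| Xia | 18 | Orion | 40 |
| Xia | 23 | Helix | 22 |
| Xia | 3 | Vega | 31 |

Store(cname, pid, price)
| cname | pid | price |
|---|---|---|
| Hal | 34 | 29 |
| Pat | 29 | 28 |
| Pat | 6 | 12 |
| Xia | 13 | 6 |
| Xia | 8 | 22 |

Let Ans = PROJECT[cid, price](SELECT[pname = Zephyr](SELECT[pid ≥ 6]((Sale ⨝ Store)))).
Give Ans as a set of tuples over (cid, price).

{(15, 12), (15, 28), (17, 22), (17, 6)}

Natural join on cname: {(Pat, 15, Helix, 31, 29, 28), (Pat, 15, Helix, 31, 6, 12), (Pat, 15, Helix, 33, 29, 28), (Pat, 15, Helix, 33, 6, 12), (Pat, 15, Zephyr, 14, 29, 28), (Pat, 15, Zephyr, 14, 6, 12), (Xia, 12, Beta, 37, 13, 6), (Xia, 12, Beta, 37, 8, 22), (Xia, 17, Zephyr, 15, 13, 6), (Xia, 17, Zephyr, 15, 8, 22), (Xia, 18, Orion, 40, 13, 6), (Xia, 18, Orion, 40, 8, 22), (Xia, 23, Helix, 22, 13, 6), (Xia, 23, Helix, 22, 8, 22), (Xia, 3, Vega, 31, 13, 6), (Xia, 3, Vega, 31, 8, 22)}
Apply σ_{pid ≥ 6}; surviving tuples: {(Pat, 15, Helix, 31, 29, 28), (Pat, 15, Helix, 31, 6, 12), (Pat, 15, Helix, 33, 29, 28), (Pat, 15, Helix, 33, 6, 12), (Pat, 15, Zephyr, 14, 29, 28), (Pat, 15, Zephyr, 14, 6, 12), (Xia, 12, Beta, 37, 13, 6), (Xia, 12, Beta, 37, 8, 22), (Xia, 17, Zephyr, 15, 13, 6), (Xia, 17, Zephyr, 15, 8, 22), (Xia, 18, Orion, 40, 13, 6), (Xia, 18, Orion, 40, 8, 22), (Xia, 23, Helix, 22, 13, 6), (Xia, 23, Helix, 22, 8, 22), (Xia, 3, Vega, 31, 13, 6), (Xia, 3, Vega, 31, 8, 22)}
Apply σ_{pname = Zephyr}; surviving tuples: {(Pat, 15, Zephyr, 14, 29, 28), (Pat, 15, Zephyr, 14, 6, 12), (Xia, 17, Zephyr, 15, 13, 6), (Xia, 17, Zephyr, 15, 8, 22)}
Projecting to cid, price: {(15, 12), (15, 28), (17, 22), (17, 6)}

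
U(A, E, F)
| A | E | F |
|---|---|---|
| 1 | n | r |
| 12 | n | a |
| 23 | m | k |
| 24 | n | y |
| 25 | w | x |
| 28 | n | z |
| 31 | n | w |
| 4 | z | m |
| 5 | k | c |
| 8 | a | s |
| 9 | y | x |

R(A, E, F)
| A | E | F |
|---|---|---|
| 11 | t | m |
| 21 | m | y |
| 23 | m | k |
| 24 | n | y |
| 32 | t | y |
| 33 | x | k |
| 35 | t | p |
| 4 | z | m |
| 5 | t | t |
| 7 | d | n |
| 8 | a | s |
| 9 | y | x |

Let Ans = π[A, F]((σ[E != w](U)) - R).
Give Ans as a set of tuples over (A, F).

σ[E != w]: keep tuples satisfying E != w → {(1, n, r), (12, n, a), (23, m, k), (24, n, y), (28, n, z), (31, n, w), (4, z, m), (5, k, c), (8, a, s), (9, y, x)}
Set difference of the two operands is {(1, n, r), (12, n, a), (28, n, z), (31, n, w), (5, k, c)}.
π[A, F]: project onto (A, F) → {(1, r), (12, a), (28, z), (31, w), (5, c)}

{(1, r), (12, a), (28, z), (31, w), (5, c)}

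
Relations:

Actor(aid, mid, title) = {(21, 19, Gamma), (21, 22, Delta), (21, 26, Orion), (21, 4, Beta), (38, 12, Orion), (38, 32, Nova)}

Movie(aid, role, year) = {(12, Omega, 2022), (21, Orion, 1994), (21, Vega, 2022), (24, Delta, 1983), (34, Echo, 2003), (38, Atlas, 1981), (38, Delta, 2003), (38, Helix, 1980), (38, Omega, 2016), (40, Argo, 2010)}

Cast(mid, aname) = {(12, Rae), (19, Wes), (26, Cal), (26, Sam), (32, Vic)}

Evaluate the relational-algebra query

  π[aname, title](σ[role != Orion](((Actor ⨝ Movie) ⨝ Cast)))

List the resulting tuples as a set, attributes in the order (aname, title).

{(Cal, Orion), (Rae, Orion), (Sam, Orion), (Vic, Nova), (Wes, Gamma)}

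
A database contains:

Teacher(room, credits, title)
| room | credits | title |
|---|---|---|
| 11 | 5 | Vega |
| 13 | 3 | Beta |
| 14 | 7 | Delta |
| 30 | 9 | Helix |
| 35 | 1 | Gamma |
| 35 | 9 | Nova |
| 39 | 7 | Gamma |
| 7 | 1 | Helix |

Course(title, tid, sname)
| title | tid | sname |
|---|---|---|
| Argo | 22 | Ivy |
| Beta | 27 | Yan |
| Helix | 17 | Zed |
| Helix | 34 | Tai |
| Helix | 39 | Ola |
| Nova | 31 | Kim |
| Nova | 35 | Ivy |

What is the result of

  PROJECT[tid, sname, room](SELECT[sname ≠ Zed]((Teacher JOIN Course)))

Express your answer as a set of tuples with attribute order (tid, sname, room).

{(27, Yan, 13), (31, Kim, 35), (34, Tai, 30), (34, Tai, 7), (35, Ivy, 35), (39, Ola, 30), (39, Ola, 7)}

Teacher ⋈ Course (natural join on title): {(13, 3, Beta, 27, Yan), (30, 9, Helix, 17, Zed), (30, 9, Helix, 34, Tai), (30, 9, Helix, 39, Ola), (35, 9, Nova, 31, Kim), (35, 9, Nova, 35, Ivy), (7, 1, Helix, 17, Zed), (7, 1, Helix, 34, Tai), (7, 1, Helix, 39, Ola)}
Filtering on sname ≠ Zed leaves {(13, 3, Beta, 27, Yan), (30, 9, Helix, 34, Tai), (30, 9, Helix, 39, Ola), (35, 9, Nova, 31, Kim), (35, 9, Nova, 35, Ivy), (7, 1, Helix, 34, Tai), (7, 1, Helix, 39, Ola)}.
π_{tid, sname, room} gives {(27, Yan, 13), (31, Kim, 35), (34, Tai, 30), (34, Tai, 7), (35, Ivy, 35), (39, Ola, 30), (39, Ola, 7)}.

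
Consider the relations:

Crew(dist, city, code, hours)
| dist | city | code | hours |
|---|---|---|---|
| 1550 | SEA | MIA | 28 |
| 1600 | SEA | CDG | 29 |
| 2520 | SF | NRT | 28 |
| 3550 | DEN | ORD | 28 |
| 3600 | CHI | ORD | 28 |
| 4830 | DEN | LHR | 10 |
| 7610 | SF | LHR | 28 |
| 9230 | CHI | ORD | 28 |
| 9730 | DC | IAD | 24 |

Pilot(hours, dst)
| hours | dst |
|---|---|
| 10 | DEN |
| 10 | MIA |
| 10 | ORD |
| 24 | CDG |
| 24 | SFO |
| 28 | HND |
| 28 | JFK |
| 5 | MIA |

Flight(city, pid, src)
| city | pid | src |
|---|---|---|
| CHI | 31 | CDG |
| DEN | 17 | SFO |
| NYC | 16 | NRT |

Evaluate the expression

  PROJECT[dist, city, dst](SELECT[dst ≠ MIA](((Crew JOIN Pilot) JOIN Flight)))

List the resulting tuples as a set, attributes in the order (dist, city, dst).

{(3550, DEN, HND), (3550, DEN, JFK), (3600, CHI, HND), (3600, CHI, JFK), (4830, DEN, DEN), (4830, DEN, ORD), (9230, CHI, HND), (9230, CHI, JFK)}

Crew ⋈ Pilot (natural join on hours): {(1550, SEA, MIA, 28, HND), (1550, SEA, MIA, 28, JFK), (2520, SF, NRT, 28, HND), (2520, SF, NRT, 28, JFK), (3550, DEN, ORD, 28, HND), (3550, DEN, ORD, 28, JFK), (3600, CHI, ORD, 28, HND), (3600, CHI, ORD, 28, JFK), (4830, DEN, LHR, 10, DEN), (4830, DEN, LHR, 10, MIA), (4830, DEN, LHR, 10, ORD), (7610, SF, LHR, 28, HND), (7610, SF, LHR, 28, JFK), (9230, CHI, ORD, 28, HND), (9230, CHI, ORD, 28, JFK), (9730, DC, IAD, 24, CDG), (9730, DC, IAD, 24, SFO)}
(Crew JOIN Pilot) ⋈ Flight (natural join on city): {(3550, DEN, ORD, 28, HND, 17, SFO), (3550, DEN, ORD, 28, JFK, 17, SFO), (3600, CHI, ORD, 28, HND, 31, CDG), (3600, CHI, ORD, 28, JFK, 31, CDG), (4830, DEN, LHR, 10, DEN, 17, SFO), (4830, DEN, LHR, 10, MIA, 17, SFO), (4830, DEN, LHR, 10, ORD, 17, SFO), (9230, CHI, ORD, 28, HND, 31, CDG), (9230, CHI, ORD, 28, JFK, 31, CDG)}
Selection dst ≠ MIA: {(3550, DEN, ORD, 28, HND, 17, SFO), (3550, DEN, ORD, 28, JFK, 17, SFO), (3600, CHI, ORD, 28, HND, 31, CDG), (3600, CHI, ORD, 28, JFK, 31, CDG), (4830, DEN, LHR, 10, DEN, 17, SFO), (4830, DEN, LHR, 10, ORD, 17, SFO), (9230, CHI, ORD, 28, HND, 31, CDG), (9230, CHI, ORD, 28, JFK, 31, CDG)}
π[dist, city, dst]: project onto (dist, city, dst) → {(3550, DEN, HND), (3550, DEN, JFK), (3600, CHI, HND), (3600, CHI, JFK), (4830, DEN, DEN), (4830, DEN, ORD), (9230, CHI, HND), (9230, CHI, JFK)}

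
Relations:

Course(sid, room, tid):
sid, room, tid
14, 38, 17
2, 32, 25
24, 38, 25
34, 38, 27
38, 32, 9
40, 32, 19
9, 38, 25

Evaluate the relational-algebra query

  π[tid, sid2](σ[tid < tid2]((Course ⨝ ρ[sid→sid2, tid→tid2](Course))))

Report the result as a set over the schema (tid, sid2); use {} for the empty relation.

{(17, 24), (17, 34), (17, 9), (19, 2), (25, 34), (9, 2), (9, 40)}

ρ[sid→sid2, tid→tid2]: schema becomes (sid2, room, tid2); tuples unchanged.
Course ⋈ ρ[sid→sid2, tid→tid2](Course) (natural join on room): {(14, 38, 17, 14, 17), (14, 38, 17, 24, 25), (14, 38, 17, 34, 27), (14, 38, 17, 9, 25), (2, 32, 25, 2, 25), (2, 32, 25, 38, 9), (2, 32, 25, 40, 19), (24, 38, 25, 14, 17), (24, 38, 25, 24, 25), (24, 38, 25, 34, 27), (24, 38, 25, 9, 25), (34, 38, 27, 14, 17), (34, 38, 27, 24, 25), (34, 38, 27, 34, 27), (34, 38, 27, 9, 25), (38, 32, 9, 2, 25), (38, 32, 9, 38, 9), (38, 32, 9, 40, 19), (40, 32, 19, 2, 25), (40, 32, 19, 38, 9), (40, 32, 19, 40, 19), (9, 38, 25, 14, 17), (9, 38, 25, 24, 25), (9, 38, 25, 34, 27), (9, 38, 25, 9, 25)}
Filtering on tid < tid2 leaves {(14, 38, 17, 24, 25), (14, 38, 17, 34, 27), (14, 38, 17, 9, 25), (24, 38, 25, 34, 27), (38, 32, 9, 2, 25), (38, 32, 9, 40, 19), (40, 32, 19, 2, 25), (9, 38, 25, 34, 27)}.
π[tid, sid2]: project onto (tid, sid2) (1 duplicate(s) eliminated) → {(17, 24), (17, 34), (17, 9), (19, 2), (25, 34), (9, 2), (9, 40)}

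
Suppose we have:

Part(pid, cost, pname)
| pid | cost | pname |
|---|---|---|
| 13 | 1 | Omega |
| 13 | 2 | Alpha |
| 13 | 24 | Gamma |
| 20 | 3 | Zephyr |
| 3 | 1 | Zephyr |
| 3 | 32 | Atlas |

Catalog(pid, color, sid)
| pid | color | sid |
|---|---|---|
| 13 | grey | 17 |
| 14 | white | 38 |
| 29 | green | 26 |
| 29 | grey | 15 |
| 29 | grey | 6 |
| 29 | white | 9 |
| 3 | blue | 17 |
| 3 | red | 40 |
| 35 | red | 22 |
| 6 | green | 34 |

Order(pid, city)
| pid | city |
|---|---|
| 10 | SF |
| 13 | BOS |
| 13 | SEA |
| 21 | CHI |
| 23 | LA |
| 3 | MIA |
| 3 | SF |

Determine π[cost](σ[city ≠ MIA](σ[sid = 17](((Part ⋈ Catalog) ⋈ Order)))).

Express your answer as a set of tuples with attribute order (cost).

{1, 2, 24, 32}

Natural join on pid: {(13, 1, Omega, grey, 17), (13, 2, Alpha, grey, 17), (13, 24, Gamma, grey, 17), (3, 1, Zephyr, blue, 17), (3, 1, Zephyr, red, 40), (3, 32, Atlas, blue, 17), (3, 32, Atlas, red, 40)}
Natural join on pid: {(13, 1, Omega, grey, 17, BOS), (13, 1, Omega, grey, 17, SEA), (13, 2, Alpha, grey, 17, BOS), (13, 2, Alpha, grey, 17, SEA), (13, 24, Gamma, grey, 17, BOS), (13, 24, Gamma, grey, 17, SEA), (3, 1, Zephyr, blue, 17, MIA), (3, 1, Zephyr, blue, 17, SF), (3, 1, Zephyr, red, 40, MIA), (3, 1, Zephyr, red, 40, SF), (3, 32, Atlas, blue, 17, MIA), (3, 32, Atlas, blue, 17, SF), (3, 32, Atlas, red, 40, MIA), (3, 32, Atlas, red, 40, SF)}
σ[sid = 17]: keep tuples satisfying sid = 17 → {(13, 1, Omega, grey, 17, BOS), (13, 1, Omega, grey, 17, SEA), (13, 2, Alpha, grey, 17, BOS), (13, 2, Alpha, grey, 17, SEA), (13, 24, Gamma, grey, 17, BOS), (13, 24, Gamma, grey, 17, SEA), (3, 1, Zephyr, blue, 17, MIA), (3, 1, Zephyr, blue, 17, SF), (3, 32, Atlas, blue, 17, MIA), (3, 32, Atlas, blue, 17, SF)}
σ[city ≠ MIA]: keep tuples satisfying city ≠ MIA → {(13, 1, Omega, grey, 17, BOS), (13, 1, Omega, grey, 17, SEA), (13, 2, Alpha, grey, 17, BOS), (13, 2, Alpha, grey, 17, SEA), (13, 24, Gamma, grey, 17, BOS), (13, 24, Gamma, grey, 17, SEA), (3, 1, Zephyr, blue, 17, SF), (3, 32, Atlas, blue, 17, SF)}
Keep only column(s) cost (4 duplicate(s) eliminated): {1, 2, 24, 32}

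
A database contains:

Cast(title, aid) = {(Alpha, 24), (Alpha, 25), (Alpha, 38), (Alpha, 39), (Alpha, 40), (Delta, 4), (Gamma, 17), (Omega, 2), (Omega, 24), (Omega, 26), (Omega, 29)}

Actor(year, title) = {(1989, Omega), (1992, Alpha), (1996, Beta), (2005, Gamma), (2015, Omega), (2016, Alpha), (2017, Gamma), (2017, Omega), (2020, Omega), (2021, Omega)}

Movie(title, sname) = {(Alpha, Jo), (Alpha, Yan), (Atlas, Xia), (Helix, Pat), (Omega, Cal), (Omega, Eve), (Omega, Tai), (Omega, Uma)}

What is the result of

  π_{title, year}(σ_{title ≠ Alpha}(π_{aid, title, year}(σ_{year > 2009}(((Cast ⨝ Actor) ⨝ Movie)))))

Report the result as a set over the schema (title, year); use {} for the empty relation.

{(Omega, 2015), (Omega, 2017), (Omega, 2020), (Omega, 2021)}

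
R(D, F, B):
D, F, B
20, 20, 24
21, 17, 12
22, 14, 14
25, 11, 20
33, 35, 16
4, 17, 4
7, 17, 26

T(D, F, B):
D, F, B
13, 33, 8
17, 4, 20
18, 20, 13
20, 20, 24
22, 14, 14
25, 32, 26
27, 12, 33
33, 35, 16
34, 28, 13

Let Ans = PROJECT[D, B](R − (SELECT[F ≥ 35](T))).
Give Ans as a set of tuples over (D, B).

Selection F ≥ 35: {(33, 35, 16)}
Set difference of the two operands is {(20, 20, 24), (21, 17, 12), (22, 14, 14), (25, 11, 20), (4, 17, 4), (7, 17, 26)}.
Keep only column(s) D, B: {(20, 24), (21, 12), (22, 14), (25, 20), (4, 4), (7, 26)}

{(20, 24), (21, 12), (22, 14), (25, 20), (4, 4), (7, 26)}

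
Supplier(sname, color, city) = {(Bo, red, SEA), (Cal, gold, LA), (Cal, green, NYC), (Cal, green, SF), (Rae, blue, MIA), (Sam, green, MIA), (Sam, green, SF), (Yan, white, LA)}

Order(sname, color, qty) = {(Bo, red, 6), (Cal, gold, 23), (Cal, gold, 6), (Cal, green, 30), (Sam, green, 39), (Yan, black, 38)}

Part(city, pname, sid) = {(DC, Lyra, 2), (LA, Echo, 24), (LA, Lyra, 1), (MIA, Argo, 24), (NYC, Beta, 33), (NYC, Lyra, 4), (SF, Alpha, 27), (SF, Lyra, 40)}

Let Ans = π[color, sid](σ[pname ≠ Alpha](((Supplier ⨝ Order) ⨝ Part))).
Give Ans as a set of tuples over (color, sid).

{(gold, 1), (gold, 24), (green, 24), (green, 33), (green, 4), (green, 40)}

Natural join on sname, color: {(Bo, red, SEA, 6), (Cal, gold, LA, 23), (Cal, gold, LA, 6), (Cal, green, NYC, 30), (Cal, green, SF, 30), (Sam, green, MIA, 39), (Sam, green, SF, 39)}
Natural join on city: {(Cal, gold, LA, 23, Echo, 24), (Cal, gold, LA, 23, Lyra, 1), (Cal, gold, LA, 6, Echo, 24), (Cal, gold, LA, 6, Lyra, 1), (Cal, green, NYC, 30, Beta, 33), (Cal, green, NYC, 30, Lyra, 4), (Cal, green, SF, 30, Alpha, 27), (Cal, green, SF, 30, Lyra, 40), (Sam, green, MIA, 39, Argo, 24), (Sam, green, SF, 39, Alpha, 27), (Sam, green, SF, 39, Lyra, 40)}
σ[pname ≠ Alpha]: keep tuples satisfying pname ≠ Alpha → {(Cal, gold, LA, 23, Echo, 24), (Cal, gold, LA, 23, Lyra, 1), (Cal, gold, LA, 6, Echo, 24), (Cal, gold, LA, 6, Lyra, 1), (Cal, green, NYC, 30, Beta, 33), (Cal, green, NYC, 30, Lyra, 4), (Cal, green, SF, 30, Lyra, 40), (Sam, green, MIA, 39, Argo, 24), (Sam, green, SF, 39, Lyra, 40)}
Projecting to color, sid (3 duplicate(s) eliminated): {(gold, 1), (gold, 24), (green, 24), (green, 33), (green, 4), (green, 40)}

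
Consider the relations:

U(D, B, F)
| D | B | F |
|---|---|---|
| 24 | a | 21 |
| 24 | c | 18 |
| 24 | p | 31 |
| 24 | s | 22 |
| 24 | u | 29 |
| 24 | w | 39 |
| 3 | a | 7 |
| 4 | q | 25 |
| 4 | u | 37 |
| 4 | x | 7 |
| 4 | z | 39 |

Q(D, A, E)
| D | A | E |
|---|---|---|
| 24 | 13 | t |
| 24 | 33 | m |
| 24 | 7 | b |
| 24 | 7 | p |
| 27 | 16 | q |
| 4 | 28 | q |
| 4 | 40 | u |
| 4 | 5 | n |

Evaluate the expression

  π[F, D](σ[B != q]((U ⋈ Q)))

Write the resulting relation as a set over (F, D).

{(18, 24), (21, 24), (22, 24), (29, 24), (31, 24), (37, 4), (39, 24), (39, 4), (7, 4)}

Natural join on D: {(24, a, 21, 13, t), (24, a, 21, 33, m), (24, a, 21, 7, b), (24, a, 21, 7, p), (24, c, 18, 13, t), (24, c, 18, 33, m), (24, c, 18, 7, b), (24, c, 18, 7, p), (24, p, 31, 13, t), (24, p, 31, 33, m), (24, p, 31, 7, b), (24, p, 31, 7, p), (24, s, 22, 13, t), (24, s, 22, 33, m), (24, s, 22, 7, b), (24, s, 22, 7, p), (24, u, 29, 13, t), (24, u, 29, 33, m), (24, u, 29, 7, b), (24, u, 29, 7, p), (24, w, 39, 13, t), (24, w, 39, 33, m), (24, w, 39, 7, b), (24, w, 39, 7, p), (4, q, 25, 28, q), (4, q, 25, 40, u), (4, q, 25, 5, n), (4, u, 37, 28, q), (4, u, 37, 40, u), (4, u, 37, 5, n), (4, x, 7, 28, q), (4, x, 7, 40, u), (4, x, 7, 5, n), (4, z, 39, 28, q), (4, z, 39, 40, u), (4, z, 39, 5, n)}
Apply σ_{B != q}; surviving tuples: {(24, a, 21, 13, t), (24, a, 21, 33, m), (24, a, 21, 7, b), (24, a, 21, 7, p), (24, c, 18, 13, t), (24, c, 18, 33, m), (24, c, 18, 7, b), (24, c, 18, 7, p), (24, p, 31, 13, t), (24, p, 31, 33, m), (24, p, 31, 7, b), (24, p, 31, 7, p), (24, s, 22, 13, t), (24, s, 22, 33, m), (24, s, 22, 7, b), (24, s, 22, 7, p), (24, u, 29, 13, t), (24, u, 29, 33, m), (24, u, 29, 7, b), (24, u, 29, 7, p), (24, w, 39, 13, t), (24, w, 39, 33, m), (24, w, 39, 7, b), (24, w, 39, 7, p), (4, u, 37, 28, q), (4, u, 37, 40, u), (4, u, 37, 5, n), (4, x, 7, 28, q), (4, x, 7, 40, u), (4, x, 7, 5, n), (4, z, 39, 28, q), (4, z, 39, 40, u), (4, z, 39, 5, n)}
Keep only column(s) F, D (24 duplicate(s) eliminated): {(18, 24), (21, 24), (22, 24), (29, 24), (31, 24), (37, 4), (39, 24), (39, 4), (7, 4)}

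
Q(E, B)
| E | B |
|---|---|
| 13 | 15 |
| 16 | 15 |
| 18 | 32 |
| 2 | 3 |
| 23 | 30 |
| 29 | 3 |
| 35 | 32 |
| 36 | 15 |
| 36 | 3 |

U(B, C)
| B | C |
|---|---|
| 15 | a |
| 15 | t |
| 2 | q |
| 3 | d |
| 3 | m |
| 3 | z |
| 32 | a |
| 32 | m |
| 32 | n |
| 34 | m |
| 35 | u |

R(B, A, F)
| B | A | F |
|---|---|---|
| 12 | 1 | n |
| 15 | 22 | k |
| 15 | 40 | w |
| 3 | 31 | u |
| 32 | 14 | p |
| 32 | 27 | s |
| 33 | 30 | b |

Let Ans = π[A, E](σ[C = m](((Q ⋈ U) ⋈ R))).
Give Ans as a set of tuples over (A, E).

Q ⋈ U (natural join on B): {(13, 15, a), (13, 15, t), (16, 15, a), (16, 15, t), (18, 32, a), (18, 32, m), (18, 32, n), (2, 3, d), (2, 3, m), (2, 3, z), (29, 3, d), (29, 3, m), (29, 3, z), (35, 32, a), (35, 32, m), (35, 32, n), (36, 15, a), (36, 15, t), (36, 3, d), (36, 3, m), (36, 3, z)}
(Q ⋈ U) ⋈ R (natural join on B): {(13, 15, a, 22, k), (13, 15, a, 40, w), (13, 15, t, 22, k), (13, 15, t, 40, w), (16, 15, a, 22, k), (16, 15, a, 40, w), (16, 15, t, 22, k), (16, 15, t, 40, w), (18, 32, a, 14, p), (18, 32, a, 27, s), (18, 32, m, 14, p), (18, 32, m, 27, s), (18, 32, n, 14, p), (18, 32, n, 27, s), (2, 3, d, 31, u), (2, 3, m, 31, u), (2, 3, z, 31, u), (29, 3, d, 31, u), (29, 3, m, 31, u), (29, 3, z, 31, u), (35, 32, a, 14, p), (35, 32, a, 27, s), (35, 32, m, 14, p), (35, 32, m, 27, s), (35, 32, n, 14, p), (35, 32, n, 27, s), (36, 15, a, 22, k), (36, 15, a, 40, w), (36, 15, t, 22, k), (36, 15, t, 40, w), (36, 3, d, 31, u), (36, 3, m, 31, u), (36, 3, z, 31, u)}
Selection C = m: {(18, 32, m, 14, p), (18, 32, m, 27, s), (2, 3, m, 31, u), (29, 3, m, 31, u), (35, 32, m, 14, p), (35, 32, m, 27, s), (36, 3, m, 31, u)}
Keep only column(s) A, E: {(14, 18), (14, 35), (27, 18), (27, 35), (31, 2), (31, 29), (31, 36)}

{(14, 18), (14, 35), (27, 18), (27, 35), (31, 2), (31, 29), (31, 36)}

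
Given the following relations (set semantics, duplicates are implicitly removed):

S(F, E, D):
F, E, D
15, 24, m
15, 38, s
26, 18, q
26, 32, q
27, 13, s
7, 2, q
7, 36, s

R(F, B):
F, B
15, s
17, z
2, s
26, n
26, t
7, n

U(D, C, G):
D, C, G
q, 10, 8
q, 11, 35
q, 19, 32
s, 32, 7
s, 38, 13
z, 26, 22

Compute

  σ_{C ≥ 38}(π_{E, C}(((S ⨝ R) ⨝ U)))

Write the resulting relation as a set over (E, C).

Natural join on F: {(15, 24, m, s), (15, 38, s, s), (26, 18, q, n), (26, 18, q, t), (26, 32, q, n), (26, 32, q, t), (7, 2, q, n), (7, 36, s, n)}
Natural join on D: {(15, 38, s, s, 32, 7), (15, 38, s, s, 38, 13), (26, 18, q, n, 10, 8), (26, 18, q, n, 11, 35), (26, 18, q, n, 19, 32), (26, 18, q, t, 10, 8), (26, 18, q, t, 11, 35), (26, 18, q, t, 19, 32), (26, 32, q, n, 10, 8), (26, 32, q, n, 11, 35), (26, 32, q, n, 19, 32), (26, 32, q, t, 10, 8), (26, 32, q, t, 11, 35), (26, 32, q, t, 19, 32), (7, 2, q, n, 10, 8), (7, 2, q, n, 11, 35), (7, 2, q, n, 19, 32), (7, 36, s, n, 32, 7), (7, 36, s, n, 38, 13)}
π[E, C]: project onto (E, C) (6 duplicate(s) eliminated) → {(18, 10), (18, 11), (18, 19), (2, 10), (2, 11), (2, 19), (32, 10), (32, 11), (32, 19), (36, 32), (36, 38), (38, 32), (38, 38)}
Selection C ≥ 38: {(36, 38), (38, 38)}

{(36, 38), (38, 38)}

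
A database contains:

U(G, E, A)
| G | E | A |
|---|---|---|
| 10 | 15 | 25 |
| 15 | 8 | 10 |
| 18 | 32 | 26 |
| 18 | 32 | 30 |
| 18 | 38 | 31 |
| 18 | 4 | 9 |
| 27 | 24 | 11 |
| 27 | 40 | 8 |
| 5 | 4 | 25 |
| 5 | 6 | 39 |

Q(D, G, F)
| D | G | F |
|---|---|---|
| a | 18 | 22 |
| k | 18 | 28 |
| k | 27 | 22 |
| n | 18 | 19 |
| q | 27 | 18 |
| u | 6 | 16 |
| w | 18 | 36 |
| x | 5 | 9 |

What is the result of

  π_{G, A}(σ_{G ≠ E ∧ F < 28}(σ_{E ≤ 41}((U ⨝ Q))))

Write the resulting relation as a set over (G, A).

Joining U and Q on G yields {(18, 32, 26, a, 22), (18, 32, 26, k, 28), (18, 32, 26, n, 19), (18, 32, 26, w, 36), (18, 32, 30, a, 22), (18, 32, 30, k, 28), (18, 32, 30, n, 19), (18, 32, 30, w, 36), (18, 38, 31, a, 22), (18, 38, 31, k, 28), (18, 38, 31, n, 19), (18, 38, 31, w, 36), (18, 4, 9, a, 22), (18, 4, 9, k, 28), (18, 4, 9, n, 19), (18, 4, 9, w, 36), (27, 24, 11, k, 22), (27, 24, 11, q, 18), (27, 40, 8, k, 22), (27, 40, 8, q, 18), (5, 4, 25, x, 9), (5, 6, 39, x, 9)}.
Apply σ_{E ≤ 41}; surviving tuples: {(18, 32, 26, a, 22), (18, 32, 26, k, 28), (18, 32, 26, n, 19), (18, 32, 26, w, 36), (18, 32, 30, a, 22), (18, 32, 30, k, 28), (18, 32, 30, n, 19), (18, 32, 30, w, 36), (18, 38, 31, a, 22), (18, 38, 31, k, 28), (18, 38, 31, n, 19), (18, 38, 31, w, 36), (18, 4, 9, a, 22), (18, 4, 9, k, 28), (18, 4, 9, n, 19), (18, 4, 9, w, 36), (27, 24, 11, k, 22), (27, 24, 11, q, 18), (27, 40, 8, k, 22), (27, 40, 8, q, 18), (5, 4, 25, x, 9), (5, 6, 39, x, 9)}
Apply σ_{G ≠ E ∧ F < 28}; surviving tuples: {(18, 32, 26, a, 22), (18, 32, 26, n, 19), (18, 32, 30, a, 22), (18, 32, 30, n, 19), (18, 38, 31, a, 22), (18, 38, 31, n, 19), (18, 4, 9, a, 22), (18, 4, 9, n, 19), (27, 24, 11, k, 22), (27, 24, 11, q, 18), (27, 40, 8, k, 22), (27, 40, 8, q, 18), (5, 4, 25, x, 9), (5, 6, 39, x, 9)}
Keep only column(s) G, A (6 duplicate(s) eliminated): {(18, 26), (18, 30), (18, 31), (18, 9), (27, 11), (27, 8), (5, 25), (5, 39)}

{(18, 26), (18, 30), (18, 31), (18, 9), (27, 11), (27, 8), (5, 25), (5, 39)}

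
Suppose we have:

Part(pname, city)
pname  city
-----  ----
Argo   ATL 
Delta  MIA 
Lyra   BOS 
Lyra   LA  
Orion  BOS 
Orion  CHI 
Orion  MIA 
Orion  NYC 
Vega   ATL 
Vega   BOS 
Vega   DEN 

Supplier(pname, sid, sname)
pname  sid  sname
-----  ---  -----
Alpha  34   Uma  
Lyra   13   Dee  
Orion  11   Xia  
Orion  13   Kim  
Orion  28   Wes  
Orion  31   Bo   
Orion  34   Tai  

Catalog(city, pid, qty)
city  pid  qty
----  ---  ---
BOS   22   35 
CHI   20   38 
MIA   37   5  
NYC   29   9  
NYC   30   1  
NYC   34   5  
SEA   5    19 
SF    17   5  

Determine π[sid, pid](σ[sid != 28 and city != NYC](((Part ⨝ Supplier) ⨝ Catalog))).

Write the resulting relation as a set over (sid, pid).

{(11, 20), (11, 22), (11, 37), (13, 20), (13, 22), (13, 37), (31, 20), (31, 22), (31, 37), (34, 20), (34, 22), (34, 37)}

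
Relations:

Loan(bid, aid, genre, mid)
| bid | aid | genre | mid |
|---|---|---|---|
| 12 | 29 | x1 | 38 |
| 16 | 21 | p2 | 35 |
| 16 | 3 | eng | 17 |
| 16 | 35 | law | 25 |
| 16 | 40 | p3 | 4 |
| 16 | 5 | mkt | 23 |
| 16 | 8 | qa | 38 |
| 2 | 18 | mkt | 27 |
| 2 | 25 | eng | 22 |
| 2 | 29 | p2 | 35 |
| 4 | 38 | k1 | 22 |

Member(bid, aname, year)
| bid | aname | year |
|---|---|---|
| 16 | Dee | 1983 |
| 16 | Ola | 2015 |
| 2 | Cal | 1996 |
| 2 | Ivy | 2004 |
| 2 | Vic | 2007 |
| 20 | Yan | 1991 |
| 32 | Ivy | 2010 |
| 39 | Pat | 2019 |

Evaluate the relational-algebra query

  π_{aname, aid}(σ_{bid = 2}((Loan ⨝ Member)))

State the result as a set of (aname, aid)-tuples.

Loan ⋈ Member (natural join on bid): {(16, 21, p2, 35, Dee, 1983), (16, 21, p2, 35, Ola, 2015), (16, 3, eng, 17, Dee, 1983), (16, 3, eng, 17, Ola, 2015), (16, 35, law, 25, Dee, 1983), (16, 35, law, 25, Ola, 2015), (16, 40, p3, 4, Dee, 1983), (16, 40, p3, 4, Ola, 2015), (16, 5, mkt, 23, Dee, 1983), (16, 5, mkt, 23, Ola, 2015), (16, 8, qa, 38, Dee, 1983), (16, 8, qa, 38, Ola, 2015), (2, 18, mkt, 27, Cal, 1996), (2, 18, mkt, 27, Ivy, 2004), (2, 18, mkt, 27, Vic, 2007), (2, 25, eng, 22, Cal, 1996), (2, 25, eng, 22, Ivy, 2004), (2, 25, eng, 22, Vic, 2007), (2, 29, p2, 35, Cal, 1996), (2, 29, p2, 35, Ivy, 2004), (2, 29, p2, 35, Vic, 2007)}
Apply σ_{bid = 2}; surviving tuples: {(2, 18, mkt, 27, Cal, 1996), (2, 18, mkt, 27, Ivy, 2004), (2, 18, mkt, 27, Vic, 2007), (2, 25, eng, 22, Cal, 1996), (2, 25, eng, 22, Ivy, 2004), (2, 25, eng, 22, Vic, 2007), (2, 29, p2, 35, Cal, 1996), (2, 29, p2, 35, Ivy, 2004), (2, 29, p2, 35, Vic, 2007)}
π[aname, aid]: project onto (aname, aid) → {(Cal, 18), (Cal, 25), (Cal, 29), (Ivy, 18), (Ivy, 25), (Ivy, 29), (Vic, 18), (Vic, 25), (Vic, 29)}

{(Cal, 18), (Cal, 25), (Cal, 29), (Ivy, 18), (Ivy, 25), (Ivy, 29), (Vic, 18), (Vic, 25), (Vic, 29)}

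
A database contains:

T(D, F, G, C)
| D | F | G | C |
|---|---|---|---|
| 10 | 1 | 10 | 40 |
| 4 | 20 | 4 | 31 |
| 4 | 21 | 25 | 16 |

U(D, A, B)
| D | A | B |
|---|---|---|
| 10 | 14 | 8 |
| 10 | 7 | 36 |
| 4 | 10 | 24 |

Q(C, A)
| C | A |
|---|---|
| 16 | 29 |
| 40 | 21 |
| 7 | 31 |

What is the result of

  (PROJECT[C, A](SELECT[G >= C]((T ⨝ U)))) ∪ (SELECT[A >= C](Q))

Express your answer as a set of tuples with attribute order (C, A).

{(16, 10), (16, 29), (7, 31)}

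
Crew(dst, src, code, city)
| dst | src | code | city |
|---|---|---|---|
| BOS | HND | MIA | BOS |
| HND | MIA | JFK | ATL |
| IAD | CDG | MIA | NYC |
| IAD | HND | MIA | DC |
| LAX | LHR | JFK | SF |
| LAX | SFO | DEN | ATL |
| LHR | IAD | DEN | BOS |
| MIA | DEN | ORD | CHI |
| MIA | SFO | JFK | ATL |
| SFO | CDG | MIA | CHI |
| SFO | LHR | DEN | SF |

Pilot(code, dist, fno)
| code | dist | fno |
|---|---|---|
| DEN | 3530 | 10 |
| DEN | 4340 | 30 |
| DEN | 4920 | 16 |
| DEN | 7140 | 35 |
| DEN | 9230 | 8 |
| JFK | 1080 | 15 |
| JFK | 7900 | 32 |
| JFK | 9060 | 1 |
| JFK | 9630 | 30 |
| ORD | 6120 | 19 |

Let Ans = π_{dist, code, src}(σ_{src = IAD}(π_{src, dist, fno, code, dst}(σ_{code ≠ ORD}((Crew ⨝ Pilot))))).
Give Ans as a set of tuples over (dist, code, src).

Crew ⋈ Pilot (natural join on code): {(HND, MIA, JFK, ATL, 1080, 15), (HND, MIA, JFK, ATL, 7900, 32), (HND, MIA, JFK, ATL, 9060, 1), (HND, MIA, JFK, ATL, 9630, 30), (LAX, LHR, JFK, SF, 1080, 15), (LAX, LHR, JFK, SF, 7900, 32), (LAX, LHR, JFK, SF, 9060, 1), (LAX, LHR, JFK, SF, 9630, 30), (LAX, SFO, DEN, ATL, 3530, 10), (LAX, SFO, DEN, ATL, 4340, 30), (LAX, SFO, DEN, ATL, 4920, 16), (LAX, SFO, DEN, ATL, 7140, 35), (LAX, SFO, DEN, ATL, 9230, 8), (LHR, IAD, DEN, BOS, 3530, 10), (LHR, IAD, DEN, BOS, 4340, 30), (LHR, IAD, DEN, BOS, 4920, 16), (LHR, IAD, DEN, BOS, 7140, 35), (LHR, IAD, DEN, BOS, 9230, 8), (MIA, DEN, ORD, CHI, 6120, 19), (MIA, SFO, JFK, ATL, 1080, 15), (MIA, SFO, JFK, ATL, 7900, 32), (MIA, SFO, JFK, ATL, 9060, 1), (MIA, SFO, JFK, ATL, 9630, 30), (SFO, LHR, DEN, SF, 3530, 10), (SFO, LHR, DEN, SF, 4340, 30), (SFO, LHR, DEN, SF, 4920, 16), (SFO, LHR, DEN, SF, 7140, 35), (SFO, LHR, DEN, SF, 9230, 8)}
Filtering on code ≠ ORD leaves {(HND, MIA, JFK, ATL, 1080, 15), (HND, MIA, JFK, ATL, 7900, 32), (HND, MIA, JFK, ATL, 9060, 1), (HND, MIA, JFK, ATL, 9630, 30), (LAX, LHR, JFK, SF, 1080, 15), (LAX, LHR, JFK, SF, 7900, 32), (LAX, LHR, JFK, SF, 9060, 1), (LAX, LHR, JFK, SF, 9630, 30), (LAX, SFO, DEN, ATL, 3530, 10), (LAX, SFO, DEN, ATL, 4340, 30), (LAX, SFO, DEN, ATL, 4920, 16), (LAX, SFO, DEN, ATL, 7140, 35), (LAX, SFO, DEN, ATL, 9230, 8), (LHR, IAD, DEN, BOS, 3530, 10), (LHR, IAD, DEN, BOS, 4340, 30), (LHR, IAD, DEN, BOS, 4920, 16), (LHR, IAD, DEN, BOS, 7140, 35), (LHR, IAD, DEN, BOS, 9230, 8), (MIA, SFO, JFK, ATL, 1080, 15), (MIA, SFO, JFK, ATL, 7900, 32), (MIA, SFO, JFK, ATL, 9060, 1), (MIA, SFO, JFK, ATL, 9630, 30), (SFO, LHR, DEN, SF, 3530, 10), (SFO, LHR, DEN, SF, 4340, 30), (SFO, LHR, DEN, SF, 4920, 16), (SFO, LHR, DEN, SF, 7140, 35), (SFO, LHR, DEN, SF, 9230, 8)}.
π_{src, dist, fno, code, dst} gives {(IAD, 3530, 10, DEN, LHR), (IAD, 4340, 30, DEN, LHR), (IAD, 4920, 16, DEN, LHR), (IAD, 7140, 35, DEN, LHR), (IAD, 9230, 8, DEN, LHR), (LHR, 1080, 15, JFK, LAX), (LHR, 3530, 10, DEN, SFO), (LHR, 4340, 30, DEN, SFO), (LHR, 4920, 16, DEN, SFO), (LHR, 7140, 35, DEN, SFO), (LHR, 7900, 32, JFK, LAX), (LHR, 9060, 1, JFK, LAX), (LHR, 9230, 8, DEN, SFO), (LHR, 9630, 30, JFK, LAX), (MIA, 1080, 15, JFK, HND), (MIA, 7900, 32, JFK, HND), (MIA, 9060, 1, JFK, HND), (MIA, 9630, 30, JFK, HND), (SFO, 1080, 15, JFK, MIA), (SFO, 3530, 10, DEN, LAX), (SFO, 4340, 30, DEN, LAX), (SFO, 4920, 16, DEN, LAX), (SFO, 7140, 35, DEN, LAX), (SFO, 7900, 32, JFK, MIA), (SFO, 9060, 1, JFK, MIA), (SFO, 9230, 8, DEN, LAX), (SFO, 9630, 30, JFK, MIA)}.
Filtering on src = IAD leaves {(IAD, 3530, 10, DEN, LHR), (IAD, 4340, 30, DEN, LHR), (IAD, 4920, 16, DEN, LHR), (IAD, 7140, 35, DEN, LHR), (IAD, 9230, 8, DEN, LHR)}.
π_{dist, code, src} gives {(3530, DEN, IAD), (4340, DEN, IAD), (4920, DEN, IAD), (7140, DEN, IAD), (9230, DEN, IAD)}.

{(3530, DEN, IAD), (4340, DEN, IAD), (4920, DEN, IAD), (7140, DEN, IAD), (9230, DEN, IAD)}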